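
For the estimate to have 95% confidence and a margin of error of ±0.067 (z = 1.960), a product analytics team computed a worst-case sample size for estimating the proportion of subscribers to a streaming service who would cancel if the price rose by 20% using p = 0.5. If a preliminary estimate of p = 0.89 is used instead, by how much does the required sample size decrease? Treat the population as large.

130

Conservative (p = 0.5): n = 1.960² × 0.25 / 0.067² ≈ 213.95 → 214.
Using p = 0.89: p(1−p) = 0.0979, so n = 1.960² × 0.0979 / 0.067² ≈ 83.78 → 84.
Reduction: 214 − 84 = 130.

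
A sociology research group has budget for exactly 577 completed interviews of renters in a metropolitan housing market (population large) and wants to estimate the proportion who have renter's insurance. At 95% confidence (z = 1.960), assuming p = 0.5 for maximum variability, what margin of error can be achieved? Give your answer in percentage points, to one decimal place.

SE(p̂) = √[p(1−p)/n] = √[0.2500/577] = 0.02082.
E = z × SE = 1.960 × 0.02082 = 0.04080, or 4.1 percentage points.

4.1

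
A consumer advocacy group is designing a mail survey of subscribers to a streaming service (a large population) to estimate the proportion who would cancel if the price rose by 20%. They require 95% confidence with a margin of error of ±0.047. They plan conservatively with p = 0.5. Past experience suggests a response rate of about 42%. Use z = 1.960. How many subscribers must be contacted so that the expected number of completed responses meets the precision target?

1036

Completed interviews needed: n₀ = 1.960² × 0.2500 / 0.047² ≈ 434.77 → 435.
At a 42% response rate, contacts needed = 435 / 0.42 ≈ 1035.71 → 1036.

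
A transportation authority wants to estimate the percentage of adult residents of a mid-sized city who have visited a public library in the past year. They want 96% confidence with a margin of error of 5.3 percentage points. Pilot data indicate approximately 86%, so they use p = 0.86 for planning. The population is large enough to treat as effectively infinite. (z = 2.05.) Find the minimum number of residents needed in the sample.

181

With p = 0.86, p(1−p) = 0.1204.
n = z²·p(1−p)/E² = 2.05² × 0.1204 / 0.053² = 4.2025 × 0.1204 / 0.002809 ≈ 180.13.
Rounding up gives n = 181.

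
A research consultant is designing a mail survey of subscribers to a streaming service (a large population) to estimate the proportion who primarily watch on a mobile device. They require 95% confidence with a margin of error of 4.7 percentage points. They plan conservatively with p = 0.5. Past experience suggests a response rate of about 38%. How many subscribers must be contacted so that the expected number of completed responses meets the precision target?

For 95% confidence, z = 1.96.
Completed interviews needed: n₀ = 1.96² × 0.2500 / 0.047² ≈ 434.77 → 435.
At a 38% response rate, contacts needed = 435 / 0.38 ≈ 1144.74 → 1145.

1145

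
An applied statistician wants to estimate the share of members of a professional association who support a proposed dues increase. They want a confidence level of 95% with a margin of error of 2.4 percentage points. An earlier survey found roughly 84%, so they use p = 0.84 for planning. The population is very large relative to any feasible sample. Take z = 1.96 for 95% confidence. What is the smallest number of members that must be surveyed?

With p = 0.84, p(1−p) = 0.1344.
n = z²·p(1−p)/E² = 1.96² × 0.1344 / 0.024² = 3.8416 × 0.1344 / 0.000576 ≈ 896.37.
Rounding up gives n = 897.

897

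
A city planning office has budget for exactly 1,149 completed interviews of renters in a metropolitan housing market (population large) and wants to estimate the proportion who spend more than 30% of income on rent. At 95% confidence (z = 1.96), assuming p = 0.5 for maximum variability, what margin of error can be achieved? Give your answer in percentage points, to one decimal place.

2.9

SE(p̂) = √[p(1−p)/n] = √[0.2500/1149] = 0.01475.
E = z × SE = 1.96 × 0.01475 = 0.02891, or 2.9 percentage points.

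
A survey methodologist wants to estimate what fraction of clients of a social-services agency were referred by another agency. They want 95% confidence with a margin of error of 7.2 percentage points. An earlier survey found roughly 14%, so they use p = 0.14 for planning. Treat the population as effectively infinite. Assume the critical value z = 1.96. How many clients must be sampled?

With p = 0.14, p(1−p) = 0.1204.
n = z²·p(1−p)/E² = 1.96² × 0.1204 / 0.072² = 3.8416 × 0.1204 / 0.005184 ≈ 89.22.
Rounding up gives n = 90.

90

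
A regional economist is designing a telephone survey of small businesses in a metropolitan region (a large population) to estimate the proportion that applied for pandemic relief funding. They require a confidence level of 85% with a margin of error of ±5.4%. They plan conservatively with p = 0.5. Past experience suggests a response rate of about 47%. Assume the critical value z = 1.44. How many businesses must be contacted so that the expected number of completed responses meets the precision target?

Completed interviews needed: n₀ = 1.44² × 0.2500 / 0.054² ≈ 177.78 → 178.
At a 47% response rate, contacts needed = 178 / 0.47 ≈ 378.72 → 379.

379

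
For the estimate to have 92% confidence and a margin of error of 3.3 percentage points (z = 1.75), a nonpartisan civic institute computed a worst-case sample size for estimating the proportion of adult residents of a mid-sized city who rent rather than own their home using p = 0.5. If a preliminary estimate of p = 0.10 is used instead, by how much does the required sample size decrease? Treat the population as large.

Conservative (p = 0.5): n = 1.75² × 0.25 / 0.033² ≈ 703.05 → 704.
Using p = 0.10: p(1−p) = 0.0900, so n = 1.75² × 0.0900 / 0.033² ≈ 253.10 → 254.
Reduction: 704 − 254 = 450.

450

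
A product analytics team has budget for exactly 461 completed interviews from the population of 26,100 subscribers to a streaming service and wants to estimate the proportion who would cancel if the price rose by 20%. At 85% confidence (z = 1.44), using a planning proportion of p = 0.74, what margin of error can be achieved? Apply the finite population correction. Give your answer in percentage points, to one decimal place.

Finite-population factor: (N−n)/(N−1) = (26100−461)/(26100−1) = 0.9824.
SE(p̂) = √[p(1−p)/n · (N−n)/(N−1)] = √[0.1924/461 × 0.9824] = 0.02025.
E = z × SE = 1.44 × 0.02025 = 0.02916 ≈ 2.9 percentage points.

2.9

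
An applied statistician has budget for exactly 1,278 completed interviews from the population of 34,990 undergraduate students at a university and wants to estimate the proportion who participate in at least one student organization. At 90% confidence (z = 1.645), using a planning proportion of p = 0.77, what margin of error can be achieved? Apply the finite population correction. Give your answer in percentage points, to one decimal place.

Finite-population factor: (N−n)/(N−1) = (34990−1278)/(34990−1) = 0.9635.
SE(p̂) = √[p(1−p)/n · (N−n)/(N−1)] = √[0.1771/1278 × 0.9635] = 0.01156.
E = z × SE = 1.645 × 0.01156 = 0.01901 ≈ 1.9 percentage points.

1.9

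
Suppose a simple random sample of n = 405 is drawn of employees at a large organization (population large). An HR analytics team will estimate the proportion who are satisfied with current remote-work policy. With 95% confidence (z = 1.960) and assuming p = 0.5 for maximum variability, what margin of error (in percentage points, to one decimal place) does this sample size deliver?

SE(p̂) = √[p(1−p)/n] = √[0.2500/405] = 0.02485.
E = z × SE = 1.960 × 0.02485 = 0.04870, or 4.9 percentage points.

4.9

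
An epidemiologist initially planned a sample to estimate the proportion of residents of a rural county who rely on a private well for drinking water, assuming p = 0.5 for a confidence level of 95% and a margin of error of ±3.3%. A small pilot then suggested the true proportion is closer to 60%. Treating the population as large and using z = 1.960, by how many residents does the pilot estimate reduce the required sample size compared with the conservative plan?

Conservative (p = 0.5): n = 1.960² × 0.25 / 0.033² ≈ 881.91 → 882.
Using p = 0.60: p(1−p) = 0.2400, so n = 1.960² × 0.2400 / 0.033² ≈ 846.63 → 847.
Reduction: 882 − 847 = 35.

35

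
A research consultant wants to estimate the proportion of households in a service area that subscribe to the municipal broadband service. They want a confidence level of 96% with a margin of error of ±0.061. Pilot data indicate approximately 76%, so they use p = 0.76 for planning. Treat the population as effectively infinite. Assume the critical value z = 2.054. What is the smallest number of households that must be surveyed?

With p = 0.76, p(1−p) = 0.1824.
n = z²·p(1−p)/E² = 2.054² × 0.1824 / 0.061² = 4.2189 × 0.1824 / 0.003721 ≈ 206.81.
Rounding up gives n = 207.

207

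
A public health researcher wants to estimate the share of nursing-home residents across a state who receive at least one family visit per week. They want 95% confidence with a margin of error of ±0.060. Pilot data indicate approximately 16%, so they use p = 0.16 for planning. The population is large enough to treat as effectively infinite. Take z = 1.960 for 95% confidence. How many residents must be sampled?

144

With p = 0.16, p(1−p) = 0.1344.
n = z²·p(1−p)/E² = 1.960² × 0.1344 / 0.060² = 3.8416 × 0.1344 / 0.003600 ≈ 143.42.
Rounding up gives n = 144.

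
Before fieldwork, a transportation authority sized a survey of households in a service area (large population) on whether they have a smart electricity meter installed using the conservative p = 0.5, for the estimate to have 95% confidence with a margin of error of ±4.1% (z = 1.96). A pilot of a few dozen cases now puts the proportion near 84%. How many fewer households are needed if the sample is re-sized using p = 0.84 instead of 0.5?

Conservative (p = 0.5): n = 1.96² × 0.25 / 0.041² ≈ 571.33 → 572.
Using p = 0.84: p(1−p) = 0.1344, so n = 1.96² × 0.1344 / 0.041² ≈ 307.15 → 308.
Reduction: 572 − 308 = 264.

264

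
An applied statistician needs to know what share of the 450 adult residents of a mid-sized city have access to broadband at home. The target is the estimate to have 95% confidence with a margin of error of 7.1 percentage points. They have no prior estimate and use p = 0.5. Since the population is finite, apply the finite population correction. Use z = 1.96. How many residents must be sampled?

135

Unadjusted: n₀ = 1.96² × 0.50 × 0.50 / 0.071² ≈ 190.52, so n₀ = 191.
Finite population correction with N = 450: n = n₀ / (1 + (n₀−1)/N) = 191 / (1 + 190/450) = 191 / 1.4222 ≈ 134.30.
Rounding up, n = 135.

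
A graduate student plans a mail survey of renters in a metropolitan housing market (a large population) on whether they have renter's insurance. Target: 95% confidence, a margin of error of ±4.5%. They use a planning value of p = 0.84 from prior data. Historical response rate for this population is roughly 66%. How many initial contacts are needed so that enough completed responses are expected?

For 95% confidence, z = 1.960.
Completed interviews needed: n₀ = 1.960² × 0.1344 / 0.045² ≈ 254.97 → 255.
At a 66% response rate, contacts needed = 255 / 0.66 ≈ 386.36 → 387.

387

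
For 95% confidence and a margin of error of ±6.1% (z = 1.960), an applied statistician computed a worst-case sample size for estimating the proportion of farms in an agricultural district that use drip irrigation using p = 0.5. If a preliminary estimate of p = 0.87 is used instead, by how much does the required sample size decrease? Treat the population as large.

142

Conservative (p = 0.5): n = 1.960² × 0.25 / 0.061² ≈ 258.10 → 259.
Using p = 0.87: p(1−p) = 0.1131, so n = 1.960² × 0.1131 / 0.061² ≈ 116.77 → 117.
Reduction: 259 − 117 = 142.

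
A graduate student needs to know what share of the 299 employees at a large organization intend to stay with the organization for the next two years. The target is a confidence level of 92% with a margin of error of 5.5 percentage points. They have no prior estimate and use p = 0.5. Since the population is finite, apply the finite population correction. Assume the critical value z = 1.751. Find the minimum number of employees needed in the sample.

138

Unadjusted: n₀ = 1.751² × 0.50 × 0.50 / 0.055² ≈ 253.39, so n₀ = 254.
Finite population correction with N = 299: n = n₀ / (1 + (n₀−1)/N) = 254 / (1 + 253/299) = 254 / 1.8462 ≈ 137.58.
Rounding up, n = 138.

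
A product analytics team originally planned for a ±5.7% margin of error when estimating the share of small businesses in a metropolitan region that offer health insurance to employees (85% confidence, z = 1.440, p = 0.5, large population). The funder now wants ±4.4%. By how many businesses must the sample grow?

At ±5.7%: n = 1.440² × 0.2500 / 0.057² ≈ 159.56 → 160.
At ±4.4%: n = 1.440² × 0.2500 / 0.044² ≈ 267.77 → 268.
Additional respondents: 268 − 160 = 108.

108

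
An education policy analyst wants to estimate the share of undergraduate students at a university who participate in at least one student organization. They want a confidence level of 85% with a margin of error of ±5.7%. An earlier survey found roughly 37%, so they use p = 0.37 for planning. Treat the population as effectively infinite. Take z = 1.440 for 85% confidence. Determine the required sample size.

With p = 0.37, p(1−p) = 0.2331.
n = z²·p(1−p)/E² = 1.440² × 0.2331 / 0.057² = 2.0736 × 0.2331 / 0.003249 ≈ 148.77.
Rounding up gives n = 149.

149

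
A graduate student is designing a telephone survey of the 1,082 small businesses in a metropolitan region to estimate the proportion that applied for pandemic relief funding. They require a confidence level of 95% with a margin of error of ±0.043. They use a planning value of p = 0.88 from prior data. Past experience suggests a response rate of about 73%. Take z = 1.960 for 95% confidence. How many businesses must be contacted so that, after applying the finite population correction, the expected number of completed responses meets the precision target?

251

Completed interviews needed (unadjusted): n₀ = 1.960² × 0.1056 / 0.043² ≈ 219.40 → 220.
FPC for N = 1,082: n = 220 / (1 + 219/1082) = 220 / 1.2024 ≈ 182.97 → 183.
At a 73% response rate, contacts needed = 183 / 0.73 ≈ 250.68 → 251.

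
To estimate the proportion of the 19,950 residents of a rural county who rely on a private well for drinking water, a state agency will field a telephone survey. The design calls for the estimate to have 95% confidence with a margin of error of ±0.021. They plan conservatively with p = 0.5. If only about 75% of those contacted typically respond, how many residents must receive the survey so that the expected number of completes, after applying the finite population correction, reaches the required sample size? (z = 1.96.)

2619

Completed interviews needed (unadjusted): n₀ = 1.96² × 0.2500 / 0.021² ≈ 2177.78 → 2178.
FPC for N = 19,950: n = 2178 / (1 + 2177/19950) = 2178 / 1.1091 ≈ 1963.71 → 1964.
At a 75% response rate, contacts needed = 1964 / 0.75 ≈ 2618.67 → 2619.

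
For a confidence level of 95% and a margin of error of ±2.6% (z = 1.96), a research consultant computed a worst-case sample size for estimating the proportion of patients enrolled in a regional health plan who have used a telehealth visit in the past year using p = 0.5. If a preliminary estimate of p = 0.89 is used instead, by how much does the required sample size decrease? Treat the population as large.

864

Conservative (p = 0.5): n = 1.96² × 0.25 / 0.026² ≈ 1420.71 → 1421.
Using p = 0.89: p(1−p) = 0.0979, so n = 1.96² × 0.0979 / 0.026² ≈ 556.35 → 557.
Reduction: 1421 − 557 = 864.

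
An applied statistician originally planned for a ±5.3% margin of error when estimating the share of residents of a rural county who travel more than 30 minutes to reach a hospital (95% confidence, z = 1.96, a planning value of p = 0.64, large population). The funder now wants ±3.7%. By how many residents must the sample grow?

331

At ±5.3%: n = 1.96² × 0.2304 / 0.053² ≈ 315.10 → 316.
At ±3.7%: n = 1.96² × 0.2304 / 0.037² ≈ 646.53 → 647.
Additional respondents: 647 − 316 = 331.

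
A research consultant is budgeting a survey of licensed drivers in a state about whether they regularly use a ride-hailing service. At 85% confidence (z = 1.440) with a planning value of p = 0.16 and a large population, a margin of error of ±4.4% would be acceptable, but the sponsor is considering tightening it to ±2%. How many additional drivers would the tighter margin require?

At ±4.4%: n = 1.440² × 0.1344 / 0.044² ≈ 143.95 → 144.
At ±2%: n = 1.440² × 0.1344 / 0.020² ≈ 696.73 → 697.
Additional respondents: 697 − 144 = 553.

553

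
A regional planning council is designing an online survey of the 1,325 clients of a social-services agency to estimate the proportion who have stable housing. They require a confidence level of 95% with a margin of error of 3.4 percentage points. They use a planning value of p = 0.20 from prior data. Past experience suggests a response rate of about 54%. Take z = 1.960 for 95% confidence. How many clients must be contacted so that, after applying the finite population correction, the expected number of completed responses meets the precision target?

Completed interviews needed (unadjusted): n₀ = 1.960² × 0.1600 / 0.034² ≈ 531.71 → 532.
FPC for N = 1,325: n = 532 / (1 + 531/1325) = 532 / 1.4008 ≈ 379.80 → 380.
At a 54% response rate, contacts needed = 380 / 0.54 ≈ 703.70 → 704.

704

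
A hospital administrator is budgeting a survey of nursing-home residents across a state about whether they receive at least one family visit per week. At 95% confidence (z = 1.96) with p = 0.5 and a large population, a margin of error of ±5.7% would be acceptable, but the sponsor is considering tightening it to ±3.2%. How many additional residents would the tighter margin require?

642

At ±5.7%: n = 1.96² × 0.2500 / 0.057² ≈ 295.60 → 296.
At ±3.2%: n = 1.96² × 0.2500 / 0.032² ≈ 937.89 → 938.
Additional respondents: 938 − 296 = 642.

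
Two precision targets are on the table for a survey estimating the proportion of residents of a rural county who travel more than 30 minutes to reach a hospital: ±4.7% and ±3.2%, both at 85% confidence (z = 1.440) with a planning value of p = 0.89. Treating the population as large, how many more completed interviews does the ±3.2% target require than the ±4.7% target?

107

At ±4.7%: n = 1.440² × 0.0979 / 0.047² ≈ 91.90 → 92.
At ±3.2%: n = 1.440² × 0.0979 / 0.032² ≈ 198.25 → 199.
Additional respondents: 199 − 92 = 107.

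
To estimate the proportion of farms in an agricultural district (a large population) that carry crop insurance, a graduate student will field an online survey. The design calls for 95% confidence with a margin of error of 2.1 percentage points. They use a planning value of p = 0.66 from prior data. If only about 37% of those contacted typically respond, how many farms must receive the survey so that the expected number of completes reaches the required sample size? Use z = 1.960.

5284

Completed interviews needed: n₀ = 1.960² × 0.2244 / 0.021² ≈ 1954.77 → 1955.
At a 37% response rate, contacts needed = 1955 / 0.37 ≈ 5283.78 → 5284.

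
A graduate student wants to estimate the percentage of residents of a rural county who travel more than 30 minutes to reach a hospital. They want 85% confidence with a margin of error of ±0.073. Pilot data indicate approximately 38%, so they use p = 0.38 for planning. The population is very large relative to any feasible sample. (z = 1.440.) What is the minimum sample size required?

92

With p = 0.38, p(1−p) = 0.2356.
n = z²·p(1−p)/E² = 1.440² × 0.2356 / 0.073² = 2.0736 × 0.2356 / 0.005329 ≈ 91.68.
Rounding up gives n = 92.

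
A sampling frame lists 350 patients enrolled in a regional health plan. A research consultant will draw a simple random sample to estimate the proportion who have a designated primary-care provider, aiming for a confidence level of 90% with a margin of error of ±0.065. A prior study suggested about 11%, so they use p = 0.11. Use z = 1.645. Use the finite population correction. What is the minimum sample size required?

Unadjusted: n₀ = 1.645² × 0.11 × 0.89 / 0.065² ≈ 62.70, so n₀ = 63.
Finite population correction with N = 350: n = n₀ / (1 + (n₀−1)/N) = 63 / (1 + 62/350) = 63 / 1.1771 ≈ 53.52.
Rounding up, n = 54.

54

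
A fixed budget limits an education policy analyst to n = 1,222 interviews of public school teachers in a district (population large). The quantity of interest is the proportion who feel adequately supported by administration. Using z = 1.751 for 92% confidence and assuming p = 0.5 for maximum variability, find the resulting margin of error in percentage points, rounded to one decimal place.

2.5

SE(p̂) = √[p(1−p)/n] = √[0.2500/1222] = 0.01430.
E = z × SE = 1.751 × 0.01430 = 0.02504, or 2.5 percentage points.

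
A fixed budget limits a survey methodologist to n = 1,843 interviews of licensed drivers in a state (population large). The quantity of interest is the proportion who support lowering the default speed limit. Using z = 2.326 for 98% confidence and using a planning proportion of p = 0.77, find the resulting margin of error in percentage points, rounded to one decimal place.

SE(p̂) = √[p(1−p)/n] = √[0.1771/1843] = 0.00980.
E = z × SE = 2.326 × 0.00980 = 0.02280, or 2.3 percentage points.

2.3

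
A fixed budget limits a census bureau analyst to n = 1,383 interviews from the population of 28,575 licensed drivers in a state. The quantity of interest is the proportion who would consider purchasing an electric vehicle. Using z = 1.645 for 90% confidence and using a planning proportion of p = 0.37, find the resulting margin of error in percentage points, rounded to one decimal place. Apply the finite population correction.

Finite-population factor: (N−n)/(N−1) = (28575−1383)/(28575−1) = 0.9516.
SE(p̂) = √[p(1−p)/n · (N−n)/(N−1)] = √[0.2331/1383 × 0.9516] = 0.01266.
E = z × SE = 1.645 × 0.01266 = 0.02083 ≈ 2.1 percentage points.

2.1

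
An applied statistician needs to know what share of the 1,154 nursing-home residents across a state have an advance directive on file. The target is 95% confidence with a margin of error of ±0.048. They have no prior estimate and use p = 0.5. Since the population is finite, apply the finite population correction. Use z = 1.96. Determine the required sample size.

307

Unadjusted: n₀ = 1.96² × 0.50 × 0.50 / 0.048² ≈ 416.84, so n₀ = 417.
Finite population correction with N = 1,154: n = n₀ / (1 + (n₀−1)/N) = 417 / (1 + 416/1154) = 417 / 1.3605 ≈ 306.51.
Rounding up, n = 307.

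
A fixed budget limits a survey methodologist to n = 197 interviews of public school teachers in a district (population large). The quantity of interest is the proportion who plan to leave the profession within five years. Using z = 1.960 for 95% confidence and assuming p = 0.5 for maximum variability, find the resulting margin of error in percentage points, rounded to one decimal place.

7.0

SE(p̂) = √[p(1−p)/n] = √[0.2500/197] = 0.03562.
E = z × SE = 1.960 × 0.03562 = 0.06982, or 7.0 percentage points.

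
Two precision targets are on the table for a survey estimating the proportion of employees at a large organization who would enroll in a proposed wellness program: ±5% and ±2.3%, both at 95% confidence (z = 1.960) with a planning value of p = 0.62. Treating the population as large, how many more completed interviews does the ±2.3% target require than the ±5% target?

1348

At ±5%: n = 1.960² × 0.2356 / 0.050² ≈ 362.03 → 363.
At ±2.3%: n = 1.960² × 0.2356 / 0.023² ≈ 1710.93 → 1711.
Additional respondents: 1711 − 363 = 1348.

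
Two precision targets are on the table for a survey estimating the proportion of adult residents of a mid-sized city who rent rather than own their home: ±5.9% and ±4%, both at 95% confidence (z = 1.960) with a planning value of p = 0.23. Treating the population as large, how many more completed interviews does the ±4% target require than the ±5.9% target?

At ±5.9%: n = 1.960² × 0.1771 / 0.059² ≈ 195.45 → 196.
At ±4%: n = 1.960² × 0.1771 / 0.040² ≈ 425.22 → 426.
Additional respondents: 426 − 196 = 230.

230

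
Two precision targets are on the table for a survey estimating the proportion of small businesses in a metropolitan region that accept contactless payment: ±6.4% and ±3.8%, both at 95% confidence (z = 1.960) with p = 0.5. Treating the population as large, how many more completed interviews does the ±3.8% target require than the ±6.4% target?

At ±6.4%: n = 1.960² × 0.2500 / 0.064² ≈ 234.47 → 235.
At ±3.8%: n = 1.960² × 0.2500 / 0.038² ≈ 665.10 → 666.
Additional respondents: 666 − 235 = 431.

431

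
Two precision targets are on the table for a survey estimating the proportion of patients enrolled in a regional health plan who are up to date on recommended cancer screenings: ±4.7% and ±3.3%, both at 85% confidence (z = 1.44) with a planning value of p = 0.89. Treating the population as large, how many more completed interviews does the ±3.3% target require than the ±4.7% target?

At ±4.7%: n = 1.44² × 0.0979 / 0.047² ≈ 91.90 → 92.
At ±3.3%: n = 1.44² × 0.0979 / 0.033² ≈ 186.41 → 187.
Additional respondents: 187 − 92 = 95.

95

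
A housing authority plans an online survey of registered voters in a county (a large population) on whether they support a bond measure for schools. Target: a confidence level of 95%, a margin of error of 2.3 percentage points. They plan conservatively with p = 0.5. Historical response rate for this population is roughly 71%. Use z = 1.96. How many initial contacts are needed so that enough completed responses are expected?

Completed interviews needed: n₀ = 1.96² × 0.2500 / 0.023² ≈ 1815.50 → 1816.
At a 71% response rate, contacts needed = 1816 / 0.71 ≈ 2557.75 → 2558.

2558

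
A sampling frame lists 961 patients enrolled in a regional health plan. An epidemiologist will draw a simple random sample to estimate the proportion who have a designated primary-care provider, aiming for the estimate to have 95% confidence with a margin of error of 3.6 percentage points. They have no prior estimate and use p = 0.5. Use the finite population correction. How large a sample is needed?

For 95% confidence, z = 1.960.
Unadjusted: n₀ = 1.960² × 0.50 × 0.50 / 0.036² ≈ 741.05, so n₀ = 742.
Finite population correction with N = 961: n = n₀ / (1 + (n₀−1)/N) = 742 / (1 + 741/961) = 742 / 1.7711 ≈ 418.96.
Rounding up, n = 419.

419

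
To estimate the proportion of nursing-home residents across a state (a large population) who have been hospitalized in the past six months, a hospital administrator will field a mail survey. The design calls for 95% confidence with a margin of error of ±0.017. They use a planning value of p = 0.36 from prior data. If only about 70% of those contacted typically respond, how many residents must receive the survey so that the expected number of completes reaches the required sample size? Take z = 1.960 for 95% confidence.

4376

Completed interviews needed: n₀ = 1.960² × 0.2304 / 0.017² ≈ 3062.65 → 3063.
At a 70% response rate, contacts needed = 3063 / 0.70 ≈ 4375.71 → 4376.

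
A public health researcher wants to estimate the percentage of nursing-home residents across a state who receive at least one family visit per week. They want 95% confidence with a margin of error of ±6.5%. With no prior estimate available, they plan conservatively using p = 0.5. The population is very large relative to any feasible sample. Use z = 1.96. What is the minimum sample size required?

228

With p = 0.5, p(1−p) = 0.25.
n = z²·p(1−p)/E² = 1.96² × 0.2500 / 0.065² = 3.8416 × 0.2500 / 0.004225 ≈ 227.31.
Rounding up gives n = 228.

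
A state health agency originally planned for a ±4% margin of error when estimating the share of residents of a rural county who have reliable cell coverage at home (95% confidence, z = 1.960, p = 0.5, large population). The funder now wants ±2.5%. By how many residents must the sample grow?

At ±4%: n = 1.960² × 0.2500 / 0.040² ≈ 600.25 → 601.
At ±2.5%: n = 1.960² × 0.2500 / 0.025² ≈ 1536.64 → 1537.
Additional respondents: 1537 − 601 = 936.

936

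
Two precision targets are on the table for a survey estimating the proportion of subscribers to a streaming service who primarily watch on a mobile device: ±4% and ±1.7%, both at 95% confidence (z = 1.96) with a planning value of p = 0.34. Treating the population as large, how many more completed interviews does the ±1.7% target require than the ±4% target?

At ±4%: n = 1.96² × 0.2244 / 0.040² ≈ 538.78 → 539.
At ±1.7%: n = 1.96² × 0.2244 / 0.017² ≈ 2982.89 → 2983.
Additional respondents: 2983 − 539 = 2444.

2444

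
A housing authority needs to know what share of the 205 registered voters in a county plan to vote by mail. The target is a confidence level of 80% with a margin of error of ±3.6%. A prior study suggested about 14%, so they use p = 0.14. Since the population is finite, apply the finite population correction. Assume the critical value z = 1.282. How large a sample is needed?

88

Unadjusted: n₀ = 1.282² × 0.14 × 0.86 / 0.036² ≈ 152.69, so n₀ = 153.
Finite population correction with N = 205: n = n₀ / (1 + (n₀−1)/N) = 153 / (1 + 152/205) = 153 / 1.7415 ≈ 87.86.
Rounding up, n = 88.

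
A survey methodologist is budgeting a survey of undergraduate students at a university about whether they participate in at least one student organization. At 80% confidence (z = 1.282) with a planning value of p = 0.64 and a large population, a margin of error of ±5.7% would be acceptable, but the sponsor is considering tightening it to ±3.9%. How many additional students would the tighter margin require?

At ±5.7%: n = 1.282² × 0.2304 / 0.057² ≈ 116.55 → 117.
At ±3.9%: n = 1.282² × 0.2304 / 0.039² ≈ 248.96 → 249.
Additional respondents: 249 − 117 = 132.

132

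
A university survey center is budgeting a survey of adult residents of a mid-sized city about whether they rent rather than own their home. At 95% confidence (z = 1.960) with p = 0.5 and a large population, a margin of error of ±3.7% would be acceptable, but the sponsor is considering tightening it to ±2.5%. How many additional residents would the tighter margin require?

835

At ±3.7%: n = 1.960² × 0.2500 / 0.037² ≈ 701.53 → 702.
At ±2.5%: n = 1.960² × 0.2500 / 0.025² ≈ 1536.64 → 1537.
Additional respondents: 1537 − 702 = 835.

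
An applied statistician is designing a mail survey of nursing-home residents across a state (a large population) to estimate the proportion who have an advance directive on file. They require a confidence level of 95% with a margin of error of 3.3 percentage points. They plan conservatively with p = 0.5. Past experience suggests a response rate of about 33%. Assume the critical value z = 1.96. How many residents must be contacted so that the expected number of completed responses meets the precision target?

Completed interviews needed: n₀ = 1.96² × 0.2500 / 0.033² ≈ 881.91 → 882.
At a 33% response rate, contacts needed = 882 / 0.33 ≈ 2672.73 → 2673.

2673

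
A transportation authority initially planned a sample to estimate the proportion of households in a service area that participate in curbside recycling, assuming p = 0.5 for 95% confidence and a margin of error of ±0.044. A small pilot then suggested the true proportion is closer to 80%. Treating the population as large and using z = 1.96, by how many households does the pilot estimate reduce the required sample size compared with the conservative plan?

Conservative (p = 0.5): n = 1.96² × 0.25 / 0.044² ≈ 496.07 → 497.
Using p = 0.80: p(1−p) = 0.1600, so n = 1.96² × 0.1600 / 0.044² ≈ 317.49 → 318.
Reduction: 497 − 318 = 179.

179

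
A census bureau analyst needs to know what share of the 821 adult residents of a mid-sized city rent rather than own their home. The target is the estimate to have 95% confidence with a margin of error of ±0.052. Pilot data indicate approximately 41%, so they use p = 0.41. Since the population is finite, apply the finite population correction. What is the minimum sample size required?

243

For 95% confidence, z = 1.96.
Unadjusted: n₀ = 1.96² × 0.41 × 0.59 / 0.052² ≈ 343.67, so n₀ = 344.
Finite population correction with N = 821: n = n₀ / (1 + (n₀−1)/N) = 344 / (1 + 343/821) = 344 / 1.4178 ≈ 242.63.
Rounding up, n = 243.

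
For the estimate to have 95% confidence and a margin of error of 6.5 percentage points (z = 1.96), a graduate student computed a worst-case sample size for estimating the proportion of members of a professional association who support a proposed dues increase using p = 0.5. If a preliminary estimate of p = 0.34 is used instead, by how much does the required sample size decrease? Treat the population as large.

Conservative (p = 0.5): n = 1.96² × 0.25 / 0.065² ≈ 227.31 → 228.
Using p = 0.34: p(1−p) = 0.2244, so n = 1.96² × 0.2244 / 0.065² ≈ 204.04 → 205.
Reduction: 228 − 205 = 23.

23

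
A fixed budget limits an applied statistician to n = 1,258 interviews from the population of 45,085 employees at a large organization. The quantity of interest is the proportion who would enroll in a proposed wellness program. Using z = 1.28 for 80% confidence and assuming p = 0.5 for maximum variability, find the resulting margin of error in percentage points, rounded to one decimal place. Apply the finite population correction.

Finite-population factor: (N−n)/(N−1) = (45085−1258)/(45085−1) = 0.9721.
SE(p̂) = √[p(1−p)/n · (N−n)/(N−1)] = √[0.2500/1258 × 0.9721] = 0.01390.
E = z × SE = 1.28 × 0.01390 = 0.01779 ≈ 1.8 percentage points.

1.8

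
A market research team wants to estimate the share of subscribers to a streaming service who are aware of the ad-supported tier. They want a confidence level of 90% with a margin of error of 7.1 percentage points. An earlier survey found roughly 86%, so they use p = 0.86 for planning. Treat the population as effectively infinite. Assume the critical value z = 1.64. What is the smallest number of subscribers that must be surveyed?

65

With p = 0.86, p(1−p) = 0.1204.
n = z²·p(1−p)/E² = 1.64² × 0.1204 / 0.071² = 2.6896 × 0.1204 / 0.005041 ≈ 64.24.
Rounding up gives n = 65.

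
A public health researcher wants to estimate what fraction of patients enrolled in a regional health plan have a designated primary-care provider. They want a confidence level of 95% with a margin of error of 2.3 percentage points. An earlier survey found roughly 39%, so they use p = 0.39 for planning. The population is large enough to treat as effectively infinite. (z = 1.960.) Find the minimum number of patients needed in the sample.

With p = 0.39, p(1−p) = 0.2379.
n = z²·p(1−p)/E² = 1.960² × 0.2379 / 0.023² = 3.8416 × 0.2379 / 0.000529 ≈ 1727.63.
Rounding up gives n = 1728.

1728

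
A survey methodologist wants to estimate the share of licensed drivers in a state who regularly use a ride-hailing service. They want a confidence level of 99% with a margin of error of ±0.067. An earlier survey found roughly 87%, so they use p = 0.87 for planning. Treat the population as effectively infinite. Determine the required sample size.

168

For 99% confidence, z = 2.58.
With p = 0.87, p(1−p) = 0.1131.
n = z²·p(1−p)/E² = 2.58² × 0.1131 / 0.067² = 6.6564 × 0.1131 / 0.004489 ≈ 167.71.
Rounding up gives n = 168.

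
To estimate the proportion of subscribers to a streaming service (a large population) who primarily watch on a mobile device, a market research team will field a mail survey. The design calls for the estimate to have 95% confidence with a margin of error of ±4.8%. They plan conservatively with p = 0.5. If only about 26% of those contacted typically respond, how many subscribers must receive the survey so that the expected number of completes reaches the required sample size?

1604

For 95% confidence, z = 1.960.
Completed interviews needed: n₀ = 1.960² × 0.2500 / 0.048² ≈ 416.84 → 417.
At a 26% response rate, contacts needed = 417 / 0.26 ≈ 1603.85 → 1604.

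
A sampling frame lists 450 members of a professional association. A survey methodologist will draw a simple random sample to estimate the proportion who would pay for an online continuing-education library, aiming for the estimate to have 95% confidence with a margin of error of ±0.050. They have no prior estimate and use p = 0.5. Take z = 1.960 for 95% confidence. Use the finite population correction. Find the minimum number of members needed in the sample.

Unadjusted: n₀ = 1.960² × 0.50 × 0.50 / 0.050² ≈ 384.16, so n₀ = 385.
Finite population correction with N = 450: n = n₀ / (1 + (n₀−1)/N) = 385 / (1 + 384/450) = 385 / 1.8533 ≈ 207.73.
Rounding up, n = 208.

208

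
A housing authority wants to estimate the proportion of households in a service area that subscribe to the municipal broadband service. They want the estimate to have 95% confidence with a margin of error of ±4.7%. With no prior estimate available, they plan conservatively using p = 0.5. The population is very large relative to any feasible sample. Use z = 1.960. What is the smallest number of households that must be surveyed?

With p = 0.5, p(1−p) = 0.25.
n = z²·p(1−p)/E² = 1.960² × 0.2500 / 0.047² = 3.8416 × 0.2500 / 0.002209 ≈ 434.77.
Rounding up gives n = 435.

435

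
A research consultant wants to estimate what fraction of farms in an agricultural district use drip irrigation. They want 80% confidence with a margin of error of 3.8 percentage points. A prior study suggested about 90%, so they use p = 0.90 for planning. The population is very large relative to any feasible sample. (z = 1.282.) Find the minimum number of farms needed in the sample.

103

With p = 0.90, p(1−p) = 0.0900.
n = z²·p(1−p)/E² = 1.282² × 0.0900 / 0.038² = 1.6435 × 0.0900 / 0.001444 ≈ 102.44.
Rounding up gives n = 103.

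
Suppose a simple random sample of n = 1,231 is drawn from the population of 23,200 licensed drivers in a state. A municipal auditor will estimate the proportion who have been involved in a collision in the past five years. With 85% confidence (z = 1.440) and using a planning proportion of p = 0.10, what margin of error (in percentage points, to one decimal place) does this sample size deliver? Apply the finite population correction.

Finite-population factor: (N−n)/(N−1) = (23200−1231)/(23200−1) = 0.9470.
SE(p̂) = √[p(1−p)/n · (N−n)/(N−1)] = √[0.0900/1231 × 0.9470] = 0.00832.
E = z × SE = 1.440 × 0.00832 = 0.01198 ≈ 1.2 percentage points.

1.2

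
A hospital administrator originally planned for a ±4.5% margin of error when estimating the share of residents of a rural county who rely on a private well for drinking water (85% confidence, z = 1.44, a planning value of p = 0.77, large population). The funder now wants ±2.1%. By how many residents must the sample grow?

At ±4.5%: n = 1.44² × 0.1771 / 0.045² ≈ 181.35 → 182.
At ±2.1%: n = 1.44² × 0.1771 / 0.021² ≈ 832.73 → 833.
Additional respondents: 833 − 182 = 651.

651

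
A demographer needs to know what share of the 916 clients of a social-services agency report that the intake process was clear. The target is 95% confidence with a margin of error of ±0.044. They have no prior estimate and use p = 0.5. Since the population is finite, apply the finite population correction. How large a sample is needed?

For 95% confidence, z = 1.96.
Unadjusted: n₀ = 1.96² × 0.50 × 0.50 / 0.044² ≈ 496.07, so n₀ = 497.
Finite population correction with N = 916: n = n₀ / (1 + (n₀−1)/N) = 497 / (1 + 496/916) = 497 / 1.5415 ≈ 322.42.
Rounding up, n = 323.

323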